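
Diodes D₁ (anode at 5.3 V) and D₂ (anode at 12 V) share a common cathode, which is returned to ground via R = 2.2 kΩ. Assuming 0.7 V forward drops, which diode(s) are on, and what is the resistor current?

Only D₂ conducts; I_R ≈ 5.1 mA

Assume both conduct. Then node N would need to be at both 5.3−0.7 = 4.6 V and 12−0.7 = 11.3 V, which is impossible.
Assume only D₂ conducts: V_N = 12 − 0.7 = 11.3 V, so I_R = 11.3/2.2 = 5.14 mA.
Check D₁: its anode-to-cathode voltage is 5.3 − 11.3 = -6 V < 0.7 V, so it is off. The assumption is consistent.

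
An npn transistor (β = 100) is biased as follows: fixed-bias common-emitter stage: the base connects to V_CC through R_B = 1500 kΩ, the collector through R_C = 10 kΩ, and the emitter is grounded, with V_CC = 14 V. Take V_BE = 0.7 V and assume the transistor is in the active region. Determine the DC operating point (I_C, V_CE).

I_C ≈ 0.89 mA, V_CE ≈ 5.1 V

Base loop: V_CC = I_B·R_B + V_BE, so I_B = (14 − 0.7)/1500 kΩ = 0.00887 mA.
In the active region I_C = β·I_B = 100 × 0.00887 = 0.887 mA.
Collector loop: V_CE = V_CC − I_C·R_C = 14 − 0.887×10 = 5.13 V.
Since V_CE = 5.13 V > V_CE(sat) ≈ 0.2 V, the transistor is in the active region as assumed.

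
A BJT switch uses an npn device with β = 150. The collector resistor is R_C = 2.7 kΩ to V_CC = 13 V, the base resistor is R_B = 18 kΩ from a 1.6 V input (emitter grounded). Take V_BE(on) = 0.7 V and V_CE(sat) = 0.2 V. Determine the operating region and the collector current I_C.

saturation; I_C ≈ 4.7 mA

Assume active: I_B = (1.6 − 0.7)/18 = 0.05 mA, giving I_C = β·I_B = 7.5 mA.
But then V_CE = 13 − 7.5×2.7 = -7.25 V < V_CE(sat) = 0.2 V — impossible in the active region.
So the transistor is saturated. With V_CE = 0.2 V, I_C = (V_CC − 0.2)/R_C = 12.8/2.7 = 4.74 mA.
Check: β·I_B = 7.5 mA > I_C = 4.74 mA, confirming saturation.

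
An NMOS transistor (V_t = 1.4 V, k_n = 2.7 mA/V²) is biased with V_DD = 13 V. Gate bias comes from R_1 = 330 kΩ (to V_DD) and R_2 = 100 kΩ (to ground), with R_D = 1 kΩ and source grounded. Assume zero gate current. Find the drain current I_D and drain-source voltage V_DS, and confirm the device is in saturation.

I_D ≈ 3.6 mA, V_DS ≈ 9.4 V

V_G = V_DD·R_2/(R_1+R_2) = 13×100/430 = 3.02 V. With the source grounded, V_GS = V_G = 3.02 V.
Assume saturation: I_D = (k_n/2)(V_GS − V_t)² = (2.7/2)×(3.02 − 1.4)² = 1.35×1.62² = 3.56 mA.
V_DS = V_DD − I_D·R_D = 13 − 3.56×1 = 9.44 V.
Saturation requires V_DS ≥ V_GS − V_t = 1.62 V; 9.44 ≥ 1.62 ✓.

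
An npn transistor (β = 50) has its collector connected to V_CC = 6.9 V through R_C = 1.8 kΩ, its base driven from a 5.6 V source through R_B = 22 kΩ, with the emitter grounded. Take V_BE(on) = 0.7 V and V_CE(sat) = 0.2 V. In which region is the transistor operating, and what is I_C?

saturation; I_C ≈ 3.7 mA

Assume active: I_B = (5.6 − 0.7)/22 = 0.223 mA, giving I_C = β·I_B = 11.1 mA.
But then V_CE = 6.9 − 11.1×1.8 = -13.1 V < V_CE(sat) = 0.2 V — impossible in the active region.
So the transistor is saturated. With V_CE = 0.2 V, I_C = (V_CC − 0.2)/R_C = 6.7/1.8 = 3.72 mA.
Check: β·I_B = 11.1 mA > I_C = 3.72 mA, confirming saturation.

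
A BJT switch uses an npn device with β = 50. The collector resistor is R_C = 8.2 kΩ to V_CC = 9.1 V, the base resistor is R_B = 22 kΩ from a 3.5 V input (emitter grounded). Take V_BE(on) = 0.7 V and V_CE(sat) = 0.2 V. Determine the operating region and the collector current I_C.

saturation; I_C ≈ 1.1 mA

Assume active: I_B = (3.5 − 0.7)/22 = 0.127 mA, giving I_C = β·I_B = 6.36 mA.
But then V_CE = 9.1 − 6.36×8.2 = -43.1 V < V_CE(sat) = 0.2 V — impossible in the active region.
So the transistor is saturated. With V_CE = 0.2 V, I_C = (V_CC − 0.2)/R_C = 8.9/8.2 = 1.09 mA.
Check: β·I_B = 6.36 mA > I_C = 1.09 mA, confirming saturation.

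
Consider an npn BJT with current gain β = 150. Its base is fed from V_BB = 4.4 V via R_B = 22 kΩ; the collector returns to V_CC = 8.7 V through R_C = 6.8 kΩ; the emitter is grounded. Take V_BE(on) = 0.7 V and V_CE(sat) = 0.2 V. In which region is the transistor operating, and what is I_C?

saturation; I_C ≈ 1.2 mA

Assume active: I_B = (4.4 − 0.7)/22 = 0.168 mA, giving I_C = β·I_B = 25.2 mA.
But then V_CE = 8.7 − 25.2×6.8 = -163 V < V_CE(sat) = 0.2 V — impossible in the active region.
So the transistor is saturated. With V_CE = 0.2 V, I_C = (V_CC − 0.2)/R_C = 8.5/6.8 = 1.25 mA.
Check: β·I_B = 25.2 mA > I_C = 1.25 mA, confirming saturation.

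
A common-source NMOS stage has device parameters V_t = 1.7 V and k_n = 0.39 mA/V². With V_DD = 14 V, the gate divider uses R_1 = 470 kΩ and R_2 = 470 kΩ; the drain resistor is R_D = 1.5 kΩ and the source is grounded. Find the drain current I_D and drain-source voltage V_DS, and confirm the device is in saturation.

I_D ≈ 5.5 mA, V_DS ≈ 5.8 V

V_G = V_DD·R_2/(R_1+R_2) = 14×470/940 = 7 V. With the source grounded, V_GS = V_G = 7 V.
Assume saturation: I_D = (k_n/2)(V_GS − V_t)² = (0.39/2)×(7 − 1.7)² = 0.195×5.3² = 5.48 mA.
V_DS = V_DD − I_D·R_D = 14 − 5.48×1.5 = 5.78 V.
Saturation requires V_DS ≥ V_GS − V_t = 5.3 V; 5.78 ≥ 5.3 ✓.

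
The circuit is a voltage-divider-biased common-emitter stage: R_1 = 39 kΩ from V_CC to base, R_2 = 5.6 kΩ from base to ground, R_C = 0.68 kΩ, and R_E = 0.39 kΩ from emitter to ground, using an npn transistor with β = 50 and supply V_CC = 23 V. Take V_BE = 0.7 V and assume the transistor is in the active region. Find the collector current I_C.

Thevenize the base divider: V_Th = V_CC·R_2/(R_1+R_2) = 23×5.6/44.6 = 2.89 V, R_Th = R_1‖R_2 = 4.9 kΩ.
Base-emitter loop: V_Th = I_B·R_Th + V_BE + (β+1)I_B·R_E, so I_B = (2.89 − 0.7) / (4.9 + 51×0.39) = 0.0883 mA.
I_C = β·I_B = 50×0.0883 = 4.41 mA, and I_E = (β+1)I_B = 4.5 mA.
V_CE = V_CC − I_C·R_C − I_E·R_E = 23 − 4.41×0.68 − 4.5×0.39 = 18.2 V.
V_CE = 18.2 V > 0.2 V confirms active-region operation.

I_C ≈ 4.4 mA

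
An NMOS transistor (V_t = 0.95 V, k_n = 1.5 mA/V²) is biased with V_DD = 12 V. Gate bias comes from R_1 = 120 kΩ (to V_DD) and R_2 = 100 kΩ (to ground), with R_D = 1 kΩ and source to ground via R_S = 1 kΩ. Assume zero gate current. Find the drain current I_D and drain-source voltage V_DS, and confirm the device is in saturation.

I_D ≈ 2.6 mA, V_DS ≈ 6.7 V

V_G = V_DD·R_2/(R_1+R_2) = 12×100/220 = 5.45 V.
Assume saturation: I_D = (k_n/2)(V_GS − V_t)² with V_GS = V_G − I_D·R_S = 5.45 − 1·I_D.
Substituting gives 0.75·I_D² − 7.76·I_D + 15.2 = 0, with roots I_D = 2.63 or 7.71 mA.
The root I_D = 7.71 mA gives V_GS = -2.26 V ≤ V_t, so take I_D = 2.63 mA.
Then V_GS = 2.82 V and V_DS = V_DD − I_D(R_D+R_S) = 12 − 2.63×2 = 6.74 V.
Saturation requires V_DS ≥ V_GS − V_t = 1.87 V; 6.74 ≥ 1.87 ✓.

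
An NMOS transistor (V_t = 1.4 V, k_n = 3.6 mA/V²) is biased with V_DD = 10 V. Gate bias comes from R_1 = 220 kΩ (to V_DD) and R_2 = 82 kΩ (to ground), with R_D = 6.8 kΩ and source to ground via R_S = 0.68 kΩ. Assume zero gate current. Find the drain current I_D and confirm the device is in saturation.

V_G = V_DD·R_2/(R_1+R_2) = 10×82/302 = 2.72 V.
Assume saturation: I_D = (k_n/2)(V_GS − V_t)² with V_GS = V_G − I_D·R_S = 2.72 − 0.68·I_D.
Substituting gives 0.832·I_D² − 4.22·I_D + 3.11 = 0, with roots I_D = 0.896 or 4.17 mA.
The root I_D = 4.17 mA gives V_GS = -0.123 V ≤ V_t, so take I_D = 0.896 mA.
Then V_GS = 2.11 V and V_DS = V_DD − I_D(R_D+R_S) = 10 − 0.896×7.48 = 3.3 V.
Saturation requires V_DS ≥ V_GS − V_t = 0.706 V; 3.3 ≥ 0.706 ✓.

I_D ≈ 0.9 mA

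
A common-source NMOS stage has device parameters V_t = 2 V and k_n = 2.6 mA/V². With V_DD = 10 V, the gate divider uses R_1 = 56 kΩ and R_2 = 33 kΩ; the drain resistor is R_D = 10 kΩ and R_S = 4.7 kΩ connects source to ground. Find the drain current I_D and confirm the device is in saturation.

V_G = V_DD·R_2/(R_1+R_2) = 10×33/89 = 3.71 V.
Assume saturation: I_D = (k_n/2)(V_GS − V_t)² with V_GS = V_G − I_D·R_S = 3.71 − 4.7·I_D.
Substituting gives 28.7·I_D² − 21.9·I_D + 3.79 = 0, with roots I_D = 0.267 or 0.495 mA.
The root I_D = 0.495 mA gives V_GS = 1.38 V ≤ V_t, so take I_D = 0.267 mA.
Then V_GS = 2.45 V and V_DS = V_DD − I_D(R_D+R_S) = 10 − 0.267×14.7 = 6.08 V.
Saturation requires V_DS ≥ V_GS − V_t = 0.453 V; 6.08 ≥ 0.453 ✓.

I_D ≈ 0.27 mA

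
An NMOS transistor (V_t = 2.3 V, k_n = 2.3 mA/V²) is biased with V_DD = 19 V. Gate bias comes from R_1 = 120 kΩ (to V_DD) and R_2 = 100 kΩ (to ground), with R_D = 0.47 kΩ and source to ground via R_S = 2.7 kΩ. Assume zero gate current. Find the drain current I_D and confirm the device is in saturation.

I_D ≈ 1.9 mA

V_G = V_DD·R_2/(R_1+R_2) = 19×100/220 = 8.64 V.
Assume saturation: I_D = (k_n/2)(V_GS − V_t)² with V_GS = V_G − I_D·R_S = 8.64 − 2.7·I_D.
Substituting gives 8.38·I_D² − 40.3·I_D + 46.2 = 0, with roots I_D = 1.87 or 2.94 mA.
The root I_D = 2.94 mA gives V_GS = 0.701 V ≤ V_t, so take I_D = 1.87 mA.
Then V_GS = 3.58 V and V_DS = V_DD − I_D(R_D+R_S) = 19 − 1.87×3.17 = 13.1 V.
Saturation requires V_DS ≥ V_GS − V_t = 1.28 V; 13.1 ≥ 1.28 ✓.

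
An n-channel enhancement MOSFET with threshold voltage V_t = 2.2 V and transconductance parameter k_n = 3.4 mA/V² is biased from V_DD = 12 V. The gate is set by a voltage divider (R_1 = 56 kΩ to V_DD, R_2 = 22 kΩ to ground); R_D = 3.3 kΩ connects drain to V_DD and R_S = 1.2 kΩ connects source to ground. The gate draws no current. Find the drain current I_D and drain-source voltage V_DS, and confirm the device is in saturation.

V_G = V_DD·R_2/(R_1+R_2) = 12×22/78 = 3.38 V.
Assume saturation: I_D = (k_n/2)(V_GS − V_t)² with V_GS = V_G − I_D·R_S = 3.38 − 1.2·I_D.
Substituting gives 2.45·I_D² − 5.83·I_D + 2.39 = 0, with roots I_D = 0.524 or 1.86 mA.
The root I_D = 1.86 mA gives V_GS = 1.15 V ≤ V_t, so take I_D = 0.524 mA.
Then V_GS = 2.76 V and V_DS = V_DD − I_D(R_D+R_S) = 12 − 0.524×4.5 = 9.64 V.
Saturation requires V_DS ≥ V_GS − V_t = 0.555 V; 9.64 ≥ 0.555 ✓.

I_D ≈ 0.52 mA, V_DS ≈ 9.6 V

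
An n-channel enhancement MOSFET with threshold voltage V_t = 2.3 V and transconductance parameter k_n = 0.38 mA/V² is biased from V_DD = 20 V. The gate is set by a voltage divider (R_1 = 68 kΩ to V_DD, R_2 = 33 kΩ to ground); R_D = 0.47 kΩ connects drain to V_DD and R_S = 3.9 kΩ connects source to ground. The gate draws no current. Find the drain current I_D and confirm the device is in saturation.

I_D ≈ 0.62 mA

V_G = V_DD·R_2/(R_1+R_2) = 20×33/101 = 6.53 V.
Assume saturation: I_D = (k_n/2)(V_GS − V_t)² with V_GS = V_G − I_D·R_S = 6.53 − 3.9·I_D.
Substituting gives 2.89·I_D² − 7.28·I_D + 3.41 = 0, with roots I_D = 0.622 or 1.9 mA.
The root I_D = 1.9 mA gives V_GS = -0.859 V ≤ V_t, so take I_D = 0.622 mA.
Then V_GS = 4.11 V and V_DS = V_DD − I_D(R_D+R_S) = 20 − 0.622×4.37 = 17.3 V.
Saturation requires V_DS ≥ V_GS − V_t = 1.81 V; 17.3 ≥ 1.81 ✓.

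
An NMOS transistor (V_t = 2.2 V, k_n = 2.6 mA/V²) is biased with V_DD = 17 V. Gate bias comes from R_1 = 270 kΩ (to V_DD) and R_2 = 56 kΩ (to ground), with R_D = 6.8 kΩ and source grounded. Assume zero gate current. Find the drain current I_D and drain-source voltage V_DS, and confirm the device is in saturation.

I_D ≈ 0.67 mA, V_DS ≈ 12 V

V_G = V_DD·R_2/(R_1+R_2) = 17×56/326 = 2.92 V. With the source grounded, V_GS = V_G = 2.92 V.
Assume saturation: I_D = (k_n/2)(V_GS − V_t)² = (2.6/2)×(2.92 − 2.2)² = 1.3×0.72² = 0.674 mA.
V_DS = V_DD − I_D·R_D = 17 − 0.674×6.8 = 12.4 V.
Saturation requires V_DS ≥ V_GS − V_t = 0.72 V; 12.4 ≥ 0.72 ✓.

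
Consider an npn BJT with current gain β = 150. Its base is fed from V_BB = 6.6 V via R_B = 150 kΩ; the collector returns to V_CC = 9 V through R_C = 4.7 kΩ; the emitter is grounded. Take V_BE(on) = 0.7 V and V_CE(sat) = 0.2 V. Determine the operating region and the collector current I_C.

saturation; I_C ≈ 1.9 mA

Assume active: I_B = (6.6 − 0.7)/150 = 0.0393 mA, giving I_C = β·I_B = 5.9 mA.
But then V_CE = 9 − 5.9×4.7 = -18.7 V < V_CE(sat) = 0.2 V — impossible in the active region.
So the transistor is saturated. With V_CE = 0.2 V, I_C = (V_CC − 0.2)/R_C = 8.8/4.7 = 1.87 mA.
Check: β·I_B = 5.9 mA > I_C = 1.87 mA, confirming saturation.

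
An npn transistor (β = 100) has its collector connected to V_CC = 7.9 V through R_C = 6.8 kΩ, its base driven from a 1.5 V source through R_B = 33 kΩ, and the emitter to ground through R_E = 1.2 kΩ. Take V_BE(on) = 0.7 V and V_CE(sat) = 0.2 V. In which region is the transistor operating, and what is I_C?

active; I_C ≈ 0.52 mA

Assume active. Base-emitter loop: I_B = (V_BB − V_BE)/(R_B + (β+1)R_E) = (1.5 − 0.7)/(33 + 101×1.2) = 0.00519 mA.
I_C = β·I_B = 100×0.00519 = 0.519 mA.
V_CE = V_CC − I_C·R_C − I_E·R_E = 7.9 − 0.519×6.8 − 0.524×1.2 = 3.74 V > V_CE(sat), so the active-region assumption holds.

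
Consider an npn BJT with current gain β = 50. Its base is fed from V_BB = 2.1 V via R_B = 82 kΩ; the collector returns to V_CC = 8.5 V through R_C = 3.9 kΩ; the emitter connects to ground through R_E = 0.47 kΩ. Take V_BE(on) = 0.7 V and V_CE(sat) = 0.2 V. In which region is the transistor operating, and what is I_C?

active; I_C ≈ 0.66 mA

Assume active. Base-emitter loop: I_B = (V_BB − V_BE)/(R_B + (β+1)R_E) = (2.1 − 0.7)/(82 + 51×0.47) = 0.0132 mA.
I_C = β·I_B = 50×0.0132 = 0.661 mA.
V_CE = V_CC − I_C·R_C − I_E·R_E = 8.5 − 0.661×3.9 − 0.674×0.47 = 5.61 V > V_CE(sat), so the active-region assumption holds.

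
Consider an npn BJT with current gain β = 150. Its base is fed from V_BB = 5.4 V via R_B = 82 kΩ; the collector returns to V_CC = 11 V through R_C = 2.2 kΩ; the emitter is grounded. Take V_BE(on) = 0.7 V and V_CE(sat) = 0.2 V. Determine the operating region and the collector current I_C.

saturation; I_C ≈ 4.9 mA

Assume active: I_B = (5.4 − 0.7)/82 = 0.0573 mA, giving I_C = β·I_B = 8.6 mA.
But then V_CE = 11 − 8.6×2.2 = -7.91 V < V_CE(sat) = 0.2 V — impossible in the active region.
So the transistor is saturated. With V_CE = 0.2 V, I_C = (V_CC − 0.2)/R_C = 10.8/2.2 = 4.91 mA.
Check: β·I_B = 8.6 mA > I_C = 4.91 mA, confirming saturation.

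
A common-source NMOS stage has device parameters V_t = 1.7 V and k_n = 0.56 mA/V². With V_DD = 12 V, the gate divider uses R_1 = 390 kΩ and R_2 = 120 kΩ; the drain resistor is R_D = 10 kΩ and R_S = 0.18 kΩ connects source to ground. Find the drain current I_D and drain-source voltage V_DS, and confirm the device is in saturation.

I_D ≈ 0.32 mA, V_DS ≈ 8.8 V

V_G = V_DD·R_2/(R_1+R_2) = 12×120/510 = 2.82 V.
Assume saturation: I_D = (k_n/2)(V_GS − V_t)² with V_GS = V_G − I_D·R_S = 2.82 − 0.18·I_D.
Substituting gives 0.00907·I_D² − 1.11·I_D + 0.353 = 0, with roots I_D = 0.318 or 122 mA.
The root I_D = 122 mA gives V_GS = -19.2 V ≤ V_t, so take I_D = 0.318 mA.
Then V_GS = 2.77 V and V_DS = V_DD − I_D(R_D+R_S) = 12 − 0.318×10.2 = 8.76 V.
Saturation requires V_DS ≥ V_GS − V_t = 1.07 V; 8.76 ≥ 1.07 ✓.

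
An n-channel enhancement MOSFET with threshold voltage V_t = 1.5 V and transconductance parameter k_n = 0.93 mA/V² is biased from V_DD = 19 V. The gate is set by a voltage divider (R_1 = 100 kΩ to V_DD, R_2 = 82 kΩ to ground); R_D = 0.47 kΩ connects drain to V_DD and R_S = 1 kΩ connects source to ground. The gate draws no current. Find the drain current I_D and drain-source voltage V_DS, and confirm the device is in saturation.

I_D ≈ 4.1 mA, V_DS ≈ 13 V

V_G = V_DD·R_2/(R_1+R_2) = 19×82/182 = 8.56 V.
Assume saturation: I_D = (k_n/2)(V_GS − V_t)² with V_GS = V_G − I_D·R_S = 8.56 − 1·I_D.
Substituting gives 0.465·I_D² − 7.57·I_D + 23.2 = 0, with roots I_D = 4.09 or 12.2 mA.
The root I_D = 12.2 mA gives V_GS = -3.62 V ≤ V_t, so take I_D = 4.09 mA.
Then V_GS = 4.47 V and V_DS = V_DD − I_D(R_D+R_S) = 19 − 4.09×1.47 = 13 V.
Saturation requires V_DS ≥ V_GS − V_t = 2.97 V; 13 ≥ 2.97 ✓.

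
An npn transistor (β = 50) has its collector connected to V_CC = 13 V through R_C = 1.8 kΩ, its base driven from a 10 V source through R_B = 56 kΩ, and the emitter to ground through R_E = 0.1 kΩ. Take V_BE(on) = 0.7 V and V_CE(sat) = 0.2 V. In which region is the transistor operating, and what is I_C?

Assume active: I_B = (10 − 0.7)/(56 + 51×0.1) = 0.152 mA, I_C = β·I_B = 7.61 mA.
Then V_CE = 13 − 7.61×1.8 − 7.76×0.1 = -1.48 V < 0.2 V — the active assumption fails.
Re-solve with V_CE = 0.2 V. KCL at the emitter: V_E/R_E = (V_BB−0.7−V_E)/R_B + (V_CC−0.2−V_E)/R_C, giving V_E = 0.688 V.
I_C = (V_CC − 0.2 − V_E)/R_C = (12.8 − 0.688)/1.8 = 6.73 mA.
Check: I_B = (9.3 − 0.688)/56 = 0.154 mA, and β·I_B = 7.69 mA > I_C, confirming saturation.

saturation; I_C ≈ 6.7 mA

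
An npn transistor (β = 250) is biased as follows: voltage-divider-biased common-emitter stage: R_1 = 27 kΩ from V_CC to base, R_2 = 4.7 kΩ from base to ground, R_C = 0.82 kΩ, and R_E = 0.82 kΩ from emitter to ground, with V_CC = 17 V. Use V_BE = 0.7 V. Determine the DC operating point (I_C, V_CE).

Thevenize the base divider: V_Th = V_CC·R_2/(R_1+R_2) = 17×4.7/31.7 = 2.52 V, R_Th = R_1‖R_2 = 4 kΩ.
Base-emitter loop: V_Th = I_B·R_Th + V_BE + (β+1)I_B·R_E, so I_B = (2.52 − 0.7) / (4 + 251×0.82) = 0.00868 mA.
I_C = β·I_B = 250×0.00868 = 2.17 mA, and I_E = (β+1)I_B = 2.18 mA.
V_CE = V_CC − I_C·R_C − I_E·R_E = 17 − 2.17×0.82 − 2.18×0.82 = 13.4 V.
V_CE = 13.4 V > 0.2 V confirms active-region operation.

I_C ≈ 2.2 mA, V_CE ≈ 13 V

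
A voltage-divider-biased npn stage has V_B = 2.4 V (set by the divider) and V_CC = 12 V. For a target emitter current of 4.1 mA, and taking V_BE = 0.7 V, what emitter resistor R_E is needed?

R_E ≈ 0.41 kΩ

V_E = V_B − V_BE = 2.4 − 0.7 = 1.7 V.
R_E = V_E / I_E = 1.7 / 4.1 = 0.415 kΩ.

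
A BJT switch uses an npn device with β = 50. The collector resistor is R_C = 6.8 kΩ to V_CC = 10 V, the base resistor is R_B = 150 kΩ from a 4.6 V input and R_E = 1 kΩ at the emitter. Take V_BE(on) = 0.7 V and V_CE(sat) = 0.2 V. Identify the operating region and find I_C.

Assume active. Base-emitter loop: I_B = (V_BB − V_BE)/(R_B + (β+1)R_E) = (4.6 − 0.7)/(150 + 51×1) = 0.0194 mA.
I_C = β·I_B = 50×0.0194 = 0.97 mA.
V_CE = V_CC − I_C·R_C − I_E·R_E = 10 − 0.97×6.8 − 0.99×1 = 2.41 V > V_CE(sat), so the active-region assumption holds.

active; I_C ≈ 0.97 mA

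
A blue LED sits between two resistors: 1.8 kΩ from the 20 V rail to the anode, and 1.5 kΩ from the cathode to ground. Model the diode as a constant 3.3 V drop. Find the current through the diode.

I ≈ 5.1 mA

The two resistors are in series with the diode, so KVL gives 20 = I·1.8 + 3.3 + I·1.5.
I = (20 − 3.3) / (1.8 + 1.5) kΩ = 16.7 / 3.3 = 5.06 mA.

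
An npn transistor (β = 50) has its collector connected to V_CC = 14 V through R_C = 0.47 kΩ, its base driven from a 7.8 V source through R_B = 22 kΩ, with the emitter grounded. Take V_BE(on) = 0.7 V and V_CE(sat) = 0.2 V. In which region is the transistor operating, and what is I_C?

Assume active. Base-emitter loop: I_B = (V_BB − V_BE)/R_B = (7.8 − 0.7)/22 = 0.323 mA.
I_C = β·I_B = 50×0.323 = 16.1 mA.
V_CE = V_CC − I_C·R_C = 14 − 16.1×0.47 = 6.42 V > V_CE(sat), so the active-region assumption holds.

active; I_C ≈ 16 mA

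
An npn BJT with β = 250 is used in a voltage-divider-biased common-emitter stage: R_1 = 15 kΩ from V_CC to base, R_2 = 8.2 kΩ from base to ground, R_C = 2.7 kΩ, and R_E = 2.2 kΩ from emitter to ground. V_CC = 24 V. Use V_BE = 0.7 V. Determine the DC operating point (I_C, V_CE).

I_C ≈ 3.5 mA, V_CE ≈ 6.9 V

Thevenize the base divider: V_Th = V_CC·R_2/(R_1+R_2) = 24×8.2/23.2 = 8.48 V, R_Th = R_1‖R_2 = 5.3 kΩ.
Base-emitter loop: V_Th = I_B·R_Th + V_BE + (β+1)I_B·R_E, so I_B = (8.48 − 0.7) / (5.3 + 251×2.2) = 0.014 mA.
I_C = β·I_B = 250×0.014 = 3.49 mA, and I_E = (β+1)I_B = 3.5 mA.
V_CE = V_CC − I_C·R_C − I_E·R_E = 24 − 3.49×2.7 − 3.5×2.2 = 6.87 V.
V_CE = 6.87 V > 0.2 V confirms active-region operation.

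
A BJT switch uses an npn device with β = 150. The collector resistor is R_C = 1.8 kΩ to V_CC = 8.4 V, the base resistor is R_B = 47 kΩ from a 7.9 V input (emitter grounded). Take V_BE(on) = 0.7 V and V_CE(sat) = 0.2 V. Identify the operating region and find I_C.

saturation; I_C ≈ 4.6 mA

Assume active: I_B = (7.9 − 0.7)/47 = 0.153 mA, giving I_C = β·I_B = 23 mA.
But then V_CE = 8.4 − 23×1.8 = -33 V < V_CE(sat) = 0.2 V — impossible in the active region.
So the transistor is saturated. With V_CE = 0.2 V, I_C = (V_CC − 0.2)/R_C = 8.2/1.8 = 4.56 mA.
Check: β·I_B = 23 mA > I_C = 4.56 mA, confirming saturation.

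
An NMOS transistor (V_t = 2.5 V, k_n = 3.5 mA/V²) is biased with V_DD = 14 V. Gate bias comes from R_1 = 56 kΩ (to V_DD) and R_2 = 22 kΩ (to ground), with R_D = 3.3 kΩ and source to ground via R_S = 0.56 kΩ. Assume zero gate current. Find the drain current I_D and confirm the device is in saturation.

I_D ≈ 1.1 mA

V_G = V_DD·R_2/(R_1+R_2) = 14×22/78 = 3.95 V.
Assume saturation: I_D = (k_n/2)(V_GS − V_t)² with V_GS = V_G − I_D·R_S = 3.95 − 0.56·I_D.
Substituting gives 0.549·I_D² − 3.84·I_D + 3.67 = 0, with roots I_D = 1.14 or 5.85 mA.
The root I_D = 5.85 mA gives V_GS = 0.671 V ≤ V_t, so take I_D = 1.14 mA.
Then V_GS = 3.31 V and V_DS = V_DD − I_D(R_D+R_S) = 14 − 1.14×3.86 = 9.59 V.
Saturation requires V_DS ≥ V_GS − V_t = 0.808 V; 9.59 ≥ 0.808 ✓.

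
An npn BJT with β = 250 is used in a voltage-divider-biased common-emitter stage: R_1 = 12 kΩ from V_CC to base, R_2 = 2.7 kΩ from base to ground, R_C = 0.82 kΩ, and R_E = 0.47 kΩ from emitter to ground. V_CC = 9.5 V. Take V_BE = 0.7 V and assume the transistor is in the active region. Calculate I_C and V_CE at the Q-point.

Thevenize the base divider: V_Th = V_CC·R_2/(R_1+R_2) = 9.5×2.7/14.7 = 1.74 V, R_Th = R_1‖R_2 = 2.2 kΩ.
Base-emitter loop: V_Th = I_B·R_Th + V_BE + (β+1)I_B·R_E, so I_B = (1.74 − 0.7) / (2.2 + 251×0.47) = 0.00869 mA.
I_C = β·I_B = 250×0.00869 = 2.17 mA, and I_E = (β+1)I_B = 2.18 mA.
V_CE = V_CC − I_C·R_C − I_E·R_E = 9.5 − 2.17×0.82 − 2.18×0.47 = 6.69 V.
V_CE = 6.69 V > 0.2 V confirms active-region operation.

I_C ≈ 2.2 mA, V_CE ≈ 6.7 V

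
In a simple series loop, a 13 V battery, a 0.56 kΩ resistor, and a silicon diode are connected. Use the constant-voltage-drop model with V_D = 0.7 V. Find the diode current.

I ≈ 22 mA

KVL around the loop: 13 = V_D + I·R = 0.7 + I × 0.56 kΩ.
So I = (13 − 0.7) / 0.56 kΩ = 12.3 / 0.56 = 22 mA.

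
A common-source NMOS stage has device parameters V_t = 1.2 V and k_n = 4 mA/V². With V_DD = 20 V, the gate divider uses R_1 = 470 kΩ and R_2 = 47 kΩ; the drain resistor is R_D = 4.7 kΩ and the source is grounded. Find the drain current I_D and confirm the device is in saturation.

I_D ≈ 0.76 mA

V_G = V_DD·R_2/(R_1+R_2) = 20×47/517 = 1.82 V. With the source grounded, V_GS = V_G = 1.82 V.
Assume saturation: I_D = (k_n/2)(V_GS − V_t)² = (4/2)×(1.82 − 1.2)² = 2×0.618² = 0.764 mA.
V_DS = V_DD − I_D·R_D = 20 − 0.764×4.7 = 16.4 V.
Saturation requires V_DS ≥ V_GS − V_t = 0.618 V; 16.4 ≥ 0.618 ✓.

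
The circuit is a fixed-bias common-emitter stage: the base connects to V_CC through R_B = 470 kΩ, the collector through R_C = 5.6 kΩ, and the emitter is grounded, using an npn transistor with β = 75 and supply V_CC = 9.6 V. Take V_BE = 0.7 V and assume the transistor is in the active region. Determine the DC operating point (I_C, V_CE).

Base loop: V_CC = I_B·R_B + V_BE, so I_B = (9.6 − 0.7)/470 kΩ = 0.0189 mA.
In the active region I_C = β·I_B = 75 × 0.0189 = 1.42 mA.
Collector loop: V_CE = V_CC − I_C·R_C = 9.6 − 1.42×5.6 = 1.65 V.
Since V_CE = 1.65 V > V_CE(sat) ≈ 0.2 V, the transistor is in the active region as assumed.

I_C ≈ 1.4 mA, V_CE ≈ 1.6 V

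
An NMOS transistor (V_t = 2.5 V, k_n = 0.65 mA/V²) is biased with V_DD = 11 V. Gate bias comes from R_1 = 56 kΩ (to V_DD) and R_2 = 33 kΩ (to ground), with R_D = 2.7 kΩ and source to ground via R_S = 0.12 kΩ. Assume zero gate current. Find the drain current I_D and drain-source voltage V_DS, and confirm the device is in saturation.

V_G = V_DD·R_2/(R_1+R_2) = 11×33/89 = 4.08 V.
Assume saturation: I_D = (k_n/2)(V_GS − V_t)² with V_GS = V_G − I_D·R_S = 4.08 − 0.12·I_D.
Substituting gives 0.00468·I_D² − 1.12·I_D + 0.81 = 0, with roots I_D = 0.723 or 239 mA.
The root I_D = 239 mA gives V_GS = -24.6 V ≤ V_t, so take I_D = 0.723 mA.
Then V_GS = 3.99 V and V_DS = V_DD − I_D(R_D+R_S) = 11 − 0.723×2.82 = 8.96 V.
Saturation requires V_DS ≥ V_GS − V_t = 1.49 V; 8.96 ≥ 1.49 ✓.

I_D ≈ 0.72 mA, V_DS ≈ 9 V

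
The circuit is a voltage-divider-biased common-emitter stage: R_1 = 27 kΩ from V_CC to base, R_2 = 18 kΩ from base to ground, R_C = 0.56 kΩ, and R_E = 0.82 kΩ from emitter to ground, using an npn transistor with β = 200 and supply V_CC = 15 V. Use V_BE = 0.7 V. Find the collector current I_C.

I_C ≈ 6 mA

Thevenize the base divider: V_Th = V_CC·R_2/(R_1+R_2) = 15×18/45 = 6 V, R_Th = R_1‖R_2 = 10.8 kΩ.
Base-emitter loop: V_Th = I_B·R_Th + V_BE + (β+1)I_B·R_E, so I_B = (6 − 0.7) / (10.8 + 201×0.82) = 0.0302 mA.
I_C = β·I_B = 200×0.0302 = 6.04 mA, and I_E = (β+1)I_B = 6.07 mA.
V_CE = V_CC − I_C·R_C − I_E·R_E = 15 − 6.04×0.56 − 6.07×0.82 = 6.65 V.
V_CE = 6.65 V > 0.2 V confirms active-region operation.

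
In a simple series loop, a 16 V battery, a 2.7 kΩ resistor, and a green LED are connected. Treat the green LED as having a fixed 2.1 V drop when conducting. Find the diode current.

I ≈ 5.1 mA

KVL around the loop: 16 = V_D + I·R = 2.1 + I × 2.7 kΩ.
So I = (16 − 2.1) / 2.7 kΩ = 13.9 / 2.7 = 5.15 mA.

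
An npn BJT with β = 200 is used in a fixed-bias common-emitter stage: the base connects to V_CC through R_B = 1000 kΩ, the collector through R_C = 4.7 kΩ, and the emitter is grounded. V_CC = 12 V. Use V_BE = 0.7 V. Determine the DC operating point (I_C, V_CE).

Base loop: V_CC = I_B·R_B + V_BE, so I_B = (12 − 0.7)/1000 kΩ = 0.0113 mA.
In the active region I_C = β·I_B = 200 × 0.0113 = 2.26 mA.
Collector loop: V_CE = V_CC − I_C·R_C = 12 − 2.26×4.7 = 1.38 V.
Since V_CE = 1.38 V > V_CE(sat) ≈ 0.2 V, the transistor is in the active region as assumed.

I_C ≈ 2.3 mA, V_CE ≈ 1.4 V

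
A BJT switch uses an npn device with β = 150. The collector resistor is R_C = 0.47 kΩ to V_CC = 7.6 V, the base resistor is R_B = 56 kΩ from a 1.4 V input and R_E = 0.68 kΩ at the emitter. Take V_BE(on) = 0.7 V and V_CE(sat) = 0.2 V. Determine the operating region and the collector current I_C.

Assume active. Base-emitter loop: I_B = (V_BB − V_BE)/(R_B + (β+1)R_E) = (1.4 − 0.7)/(56 + 151×0.68) = 0.00441 mA.
I_C = β·I_B = 150×0.00441 = 0.662 mA.
V_CE = V_CC − I_C·R_C − I_E·R_E = 7.6 − 0.662×0.47 − 0.666×0.68 = 6.84 V > V_CE(sat), so the active-region assumption holds.

active; I_C ≈ 0.66 mA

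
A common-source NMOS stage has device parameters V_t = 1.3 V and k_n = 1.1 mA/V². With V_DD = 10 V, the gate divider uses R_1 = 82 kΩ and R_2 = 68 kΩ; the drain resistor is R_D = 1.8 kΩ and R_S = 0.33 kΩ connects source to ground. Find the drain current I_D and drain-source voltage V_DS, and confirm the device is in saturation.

V_G = V_DD·R_2/(R_1+R_2) = 10×68/150 = 4.53 V.
Assume saturation: I_D = (k_n/2)(V_GS − V_t)² with V_GS = V_G − I_D·R_S = 4.53 − 0.33·I_D.
Substituting gives 0.0599·I_D² − 2.17·I_D + 5.75 = 0, with roots I_D = 2.87 or 33.4 mA.
The root I_D = 33.4 mA gives V_GS = -6.5 V ≤ V_t, so take I_D = 2.87 mA.
Then V_GS = 3.59 V and V_DS = V_DD − I_D(R_D+R_S) = 10 − 2.87×2.13 = 3.88 V.
Saturation requires V_DS ≥ V_GS − V_t = 2.29 V; 3.88 ≥ 2.29 ✓.

I_D ≈ 2.9 mA, V_DS ≈ 3.9 V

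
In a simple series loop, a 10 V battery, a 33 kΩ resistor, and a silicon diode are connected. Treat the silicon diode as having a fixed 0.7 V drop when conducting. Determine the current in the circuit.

I ≈ 0.28 mA

KVL around the loop: 10 = V_D + I·R = 0.7 + I × 33 kΩ.
So I = (10 − 0.7) / 33 kΩ = 9.3 / 33 = 0.282 mA.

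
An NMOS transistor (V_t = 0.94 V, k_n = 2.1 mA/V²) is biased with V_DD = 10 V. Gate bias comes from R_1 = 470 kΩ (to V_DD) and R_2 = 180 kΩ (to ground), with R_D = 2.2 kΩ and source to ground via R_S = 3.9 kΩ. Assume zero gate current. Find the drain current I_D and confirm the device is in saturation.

I_D ≈ 0.33 mA

V_G = V_DD·R_2/(R_1+R_2) = 10×180/650 = 2.77 V.
Assume saturation: I_D = (k_n/2)(V_GS − V_t)² with V_GS = V_G − I_D·R_S = 2.77 − 3.9·I_D.
Substituting gives 16·I_D² − 16·I_D + 3.51 = 0, with roots I_D = 0.326 or 0.675 mA.
The root I_D = 0.675 mA gives V_GS = 0.138 V ≤ V_t, so take I_D = 0.326 mA.
Then V_GS = 1.5 V and V_DS = V_DD − I_D(R_D+R_S) = 10 − 0.326×6.1 = 8.01 V.
Saturation requires V_DS ≥ V_GS − V_t = 0.557 V; 8.01 ≥ 0.557 ✓.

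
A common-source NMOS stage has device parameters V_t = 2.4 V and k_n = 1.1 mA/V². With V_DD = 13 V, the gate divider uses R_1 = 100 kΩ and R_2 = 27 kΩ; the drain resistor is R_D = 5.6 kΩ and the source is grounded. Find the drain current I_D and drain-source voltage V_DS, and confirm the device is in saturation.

I_D ≈ 0.073 mA, V_DS ≈ 13 V

V_G = V_DD·R_2/(R_1+R_2) = 13×27/127 = 2.76 V. With the source grounded, V_GS = V_G = 2.76 V.
Assume saturation: I_D = (k_n/2)(V_GS − V_t)² = (1.1/2)×(2.76 − 2.4)² = 0.55×0.364² = 0.0728 mA.
V_DS = V_DD − I_D·R_D = 13 − 0.0728×5.6 = 12.6 V.
Saturation requires V_DS ≥ V_GS − V_t = 0.364 V; 12.6 ≥ 0.364 ✓.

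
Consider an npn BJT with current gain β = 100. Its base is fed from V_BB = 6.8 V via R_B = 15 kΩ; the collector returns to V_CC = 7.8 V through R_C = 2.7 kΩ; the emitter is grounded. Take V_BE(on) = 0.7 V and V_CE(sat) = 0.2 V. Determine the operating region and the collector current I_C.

saturation; I_C ≈ 2.8 mA

Assume active: I_B = (6.8 − 0.7)/15 = 0.407 mA, giving I_C = β·I_B = 40.7 mA.
But then V_CE = 7.8 − 40.7×2.7 = -102 V < V_CE(sat) = 0.2 V — impossible in the active region.
So the transistor is saturated. With V_CE = 0.2 V, I_C = (V_CC − 0.2)/R_C = 7.6/2.7 = 2.81 mA.
Check: β·I_B = 40.7 mA > I_C = 2.81 mA, confirming saturation.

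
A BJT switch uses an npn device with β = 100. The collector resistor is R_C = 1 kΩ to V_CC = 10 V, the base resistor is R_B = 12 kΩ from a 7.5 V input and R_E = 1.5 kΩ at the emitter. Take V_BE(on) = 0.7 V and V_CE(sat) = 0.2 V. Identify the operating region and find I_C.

Assume active: I_B = (7.5 − 0.7)/(12 + 101×1.5) = 0.0416 mA, I_C = β·I_B = 4.16 mA.
Then V_CE = 10 − 4.16×1 − 4.2×1.5 = -0.46 V < 0.2 V — the active assumption fails.
Re-solve with V_CE = 0.2 V. KCL at the emitter: V_E/R_E = (V_BB−0.7−V_E)/R_B + (V_CC−0.2−V_E)/R_C, giving V_E = 5.92 V.
I_C = (V_CC − 0.2 − V_E)/R_C = (9.8 − 5.92)/1 = 3.88 mA.
Check: I_B = (6.8 − 5.92)/12 = 0.073 mA, and β·I_B = 7.3 mA > I_C, confirming saturation.

saturation; I_C ≈ 3.9 mA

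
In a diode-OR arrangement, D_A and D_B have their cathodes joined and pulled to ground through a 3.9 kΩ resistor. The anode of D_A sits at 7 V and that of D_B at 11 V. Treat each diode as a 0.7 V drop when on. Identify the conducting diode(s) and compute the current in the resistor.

Only D_B conducts; I_R ≈ 2.6 mA

Assume both conduct. Then node N would need to be at both 7−0.7 = 6.3 V and 11−0.7 = 10.3 V, which is impossible.
Assume only D_B conducts: V_N = 11 − 0.7 = 10.3 V, so I_R = 10.3/3.9 = 2.64 mA.
Check D_A: its anode-to-cathode voltage is 7 − 10.3 = -3.3 V < 0.7 V, so it is off. The assumption is consistent.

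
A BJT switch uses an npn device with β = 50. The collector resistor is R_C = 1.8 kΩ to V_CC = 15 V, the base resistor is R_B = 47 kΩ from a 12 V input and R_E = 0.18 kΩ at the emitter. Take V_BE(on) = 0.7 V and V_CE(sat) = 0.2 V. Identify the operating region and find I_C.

saturation; I_C ≈ 7.5 mA

Assume active: I_B = (12 − 0.7)/(47 + 51×0.18) = 0.201 mA, I_C = β·I_B = 10.1 mA.
Then V_CE = 15 − 10.1×1.8 − 10.3×0.18 = -4.95 V < 0.2 V — the active assumption fails.
Re-solve with V_CE = 0.2 V. KCL at the emitter: V_E/R_E = (V_BB−0.7−V_E)/R_B + (V_CC−0.2−V_E)/R_C, giving V_E = 1.38 V.
I_C = (V_CC − 0.2 − V_E)/R_C = (14.8 − 1.38)/1.8 = 7.46 mA.
Check: I_B = (11.3 − 1.38)/47 = 0.211 mA, and β·I_B = 10.6 mA > I_C, confirming saturation.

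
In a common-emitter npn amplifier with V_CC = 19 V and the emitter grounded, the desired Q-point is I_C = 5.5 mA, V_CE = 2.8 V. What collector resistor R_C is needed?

Collector loop: V_CC = I_C·R_C + V_CE.
R_C = (V_CC − V_CE)/I_C = (19 − 2.8)/5.5 = 2.95 kΩ.

R_C ≈ 2.9 kΩ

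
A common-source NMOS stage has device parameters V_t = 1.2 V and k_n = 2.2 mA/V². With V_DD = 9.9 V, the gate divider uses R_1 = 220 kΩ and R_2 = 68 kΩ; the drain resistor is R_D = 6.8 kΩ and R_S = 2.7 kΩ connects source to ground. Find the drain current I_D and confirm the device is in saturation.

V_G = V_DD·R_2/(R_1+R_2) = 9.9×68/288 = 2.34 V.
Assume saturation: I_D = (k_n/2)(V_GS − V_t)² with V_GS = V_G − I_D·R_S = 2.34 − 2.7·I_D.
Substituting gives 8.02·I_D² − 7.76·I_D + 1.42 = 0, with roots I_D = 0.246 or 0.721 mA.
The root I_D = 0.721 mA gives V_GS = 0.39 V ≤ V_t, so take I_D = 0.246 mA.
Then V_GS = 1.67 V and V_DS = V_DD − I_D(R_D+R_S) = 9.9 − 0.246×9.5 = 7.56 V.
Saturation requires V_DS ≥ V_GS − V_t = 0.473 V; 7.56 ≥ 0.473 ✓.

I_D ≈ 0.25 mA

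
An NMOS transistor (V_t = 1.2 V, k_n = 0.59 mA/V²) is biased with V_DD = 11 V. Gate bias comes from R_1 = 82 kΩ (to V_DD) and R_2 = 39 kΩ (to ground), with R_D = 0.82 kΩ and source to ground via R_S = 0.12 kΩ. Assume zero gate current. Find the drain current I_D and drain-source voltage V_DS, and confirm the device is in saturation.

I_D ≈ 1.4 mA, V_DS ≈ 9.7 V

V_G = V_DD·R_2/(R_1+R_2) = 11×39/121 = 3.55 V.
Assume saturation: I_D = (k_n/2)(V_GS − V_t)² with V_GS = V_G − I_D·R_S = 3.55 − 0.12·I_D.
Substituting gives 0.00425·I_D² − 1.17·I_D + 1.62 = 0, with roots I_D = 1.4 or 273 mA.
The root I_D = 273 mA gives V_GS = -29.2 V ≤ V_t, so take I_D = 1.4 mA.
Then V_GS = 3.38 V and V_DS = V_DD − I_D(R_D+R_S) = 11 − 1.4×0.94 = 9.69 V.
Saturation requires V_DS ≥ V_GS − V_t = 2.18 V; 9.69 ≥ 2.18 ✓.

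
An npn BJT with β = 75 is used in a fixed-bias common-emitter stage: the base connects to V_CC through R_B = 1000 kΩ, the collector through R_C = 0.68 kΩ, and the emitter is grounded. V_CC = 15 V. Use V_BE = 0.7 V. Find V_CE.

Base loop: V_CC = I_B·R_B + V_BE, so I_B = (15 − 0.7)/1000 kΩ = 0.0143 mA.
In the active region I_C = β·I_B = 75 × 0.0143 = 1.07 mA.
Collector loop: V_CE = V_CC − I_C·R_C = 15 − 1.07×0.68 = 14.3 V.
Since V_CE = 14.3 V > V_CE(sat) ≈ 0.2 V, the transistor is in the active region as assumed.

V_CE ≈ 14 V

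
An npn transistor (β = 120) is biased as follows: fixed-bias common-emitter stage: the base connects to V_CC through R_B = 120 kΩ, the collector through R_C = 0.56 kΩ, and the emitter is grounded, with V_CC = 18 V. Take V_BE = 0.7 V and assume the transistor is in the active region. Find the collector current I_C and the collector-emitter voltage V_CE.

Base loop: V_CC = I_B·R_B + V_BE, so I_B = (18 − 0.7)/120 kΩ = 0.144 mA.
In the active region I_C = β·I_B = 120 × 0.144 = 17.3 mA.
Collector loop: V_CE = V_CC − I_C·R_C = 18 − 17.3×0.56 = 8.31 V.
Since V_CE = 8.31 V > V_CE(sat) ≈ 0.2 V, the transistor is in the active region as assumed.

I_C ≈ 17 mA, V_CE ≈ 8.3 V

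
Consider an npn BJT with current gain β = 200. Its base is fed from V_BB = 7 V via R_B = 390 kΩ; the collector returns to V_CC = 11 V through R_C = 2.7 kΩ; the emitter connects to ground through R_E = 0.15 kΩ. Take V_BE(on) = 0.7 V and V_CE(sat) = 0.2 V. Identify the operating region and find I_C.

Assume active. Base-emitter loop: I_B = (V_BB − V_BE)/(R_B + (β+1)R_E) = (7 − 0.7)/(390 + 201×0.15) = 0.015 mA.
I_C = β·I_B = 200×0.015 = 3 mA.
V_CE = V_CC − I_C·R_C − I_E·R_E = 11 − 3×2.7 − 3.01×0.15 = 2.45 V > V_CE(sat), so the active-region assumption holds.

active; I_C ≈ 3 mA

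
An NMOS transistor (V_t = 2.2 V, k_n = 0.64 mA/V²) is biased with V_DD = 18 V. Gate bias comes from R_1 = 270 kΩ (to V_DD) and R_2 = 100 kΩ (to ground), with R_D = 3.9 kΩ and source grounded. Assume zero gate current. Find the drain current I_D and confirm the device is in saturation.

I_D ≈ 2.3 mA

V_G = V_DD·R_2/(R_1+R_2) = 18×100/370 = 4.86 V. With the source grounded, V_GS = V_G = 4.86 V.
Assume saturation: I_D = (k_n/2)(V_GS − V_t)² = (0.64/2)×(4.86 − 2.2)² = 0.32×2.66² = 2.27 mA.
V_DS = V_DD − I_D·R_D = 18 − 2.27×3.9 = 9.14 V.
Saturation requires V_DS ≥ V_GS − V_t = 2.66 V; 9.14 ≥ 2.66 ✓.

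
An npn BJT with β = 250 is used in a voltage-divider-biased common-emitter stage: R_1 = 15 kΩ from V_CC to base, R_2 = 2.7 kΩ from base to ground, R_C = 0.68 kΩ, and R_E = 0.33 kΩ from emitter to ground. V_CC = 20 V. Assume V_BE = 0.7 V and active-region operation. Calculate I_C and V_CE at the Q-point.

Thevenize the base divider: V_Th = V_CC·R_2/(R_1+R_2) = 20×2.7/17.7 = 3.05 V, R_Th = R_1‖R_2 = 2.29 kΩ.
Base-emitter loop: V_Th = I_B·R_Th + V_BE + (β+1)I_B·R_E, so I_B = (3.05 − 0.7) / (2.29 + 251×0.33) = 0.0276 mA.
I_C = β·I_B = 250×0.0276 = 6.9 mA, and I_E = (β+1)I_B = 6.93 mA.
V_CE = V_CC − I_C·R_C − I_E·R_E = 20 − 6.9×0.68 − 6.93×0.33 = 13 V.
V_CE = 13 V > 0.2 V confirms active-region operation.

I_C ≈ 6.9 mA, V_CE ≈ 13 V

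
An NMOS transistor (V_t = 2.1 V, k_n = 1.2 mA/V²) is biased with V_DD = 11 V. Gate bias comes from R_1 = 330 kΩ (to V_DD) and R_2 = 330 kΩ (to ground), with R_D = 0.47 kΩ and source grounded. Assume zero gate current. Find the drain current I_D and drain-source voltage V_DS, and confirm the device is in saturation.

V_G = V_DD·R_2/(R_1+R_2) = 11×330/660 = 5.5 V. With the source grounded, V_GS = V_G = 5.5 V.
Assume saturation: I_D = (k_n/2)(V_GS − V_t)² = (1.2/2)×(5.5 − 2.1)² = 0.6×3.4² = 6.94 mA.
V_DS = V_DD − I_D·R_D = 11 − 6.94×0.47 = 7.74 V.
Saturation requires V_DS ≥ V_GS − V_t = 3.4 V; 7.74 ≥ 3.4 ✓.

I_D ≈ 6.9 mA, V_DS ≈ 7.7 V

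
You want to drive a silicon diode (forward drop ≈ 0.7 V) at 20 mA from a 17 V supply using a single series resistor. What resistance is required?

R ≈ 0.82 kΩ

The resistor drops V_S − V_D = 17 − 0.7 = 16.3 V at 20 mA.
R = 16.3 V / 20 mA = 0.815 kΩ.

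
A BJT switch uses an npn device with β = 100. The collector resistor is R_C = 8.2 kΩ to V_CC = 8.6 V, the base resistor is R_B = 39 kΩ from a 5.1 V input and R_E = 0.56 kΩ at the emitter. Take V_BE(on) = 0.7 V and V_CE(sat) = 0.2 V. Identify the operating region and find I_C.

saturation; I_C ≈ 0.95 mA

Assume active: I_B = (5.1 − 0.7)/(39 + 101×0.56) = 0.046 mA, I_C = β·I_B = 4.6 mA.
Then V_CE = 8.6 − 4.6×8.2 − 4.65×0.56 = -31.8 V < 0.2 V — the active assumption fails.
Re-solve with V_CE = 0.2 V. KCL at the emitter: V_E/R_E = (V_BB−0.7−V_E)/R_B + (V_CC−0.2−V_E)/R_C, giving V_E = 0.588 V.
I_C = (V_CC − 0.2 − V_E)/R_C = (8.4 − 0.588)/8.2 = 0.953 mA.
Check: I_B = (4.4 − 0.588)/39 = 0.0977 mA, and β·I_B = 9.77 mA > I_C, confirming saturation.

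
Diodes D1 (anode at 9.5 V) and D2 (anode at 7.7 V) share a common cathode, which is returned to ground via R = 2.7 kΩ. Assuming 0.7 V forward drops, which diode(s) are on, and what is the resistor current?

Only D1 conducts; I_R ≈ 3.3 mA

Assume both conduct. Then node N would need to be at both 9.5−0.7 = 8.8 V and 7.7−0.7 = 7 V, which is impossible.
Assume only D1 conducts: V_N = 9.5 − 0.7 = 8.8 V, so I_R = 8.8/2.7 = 3.26 mA.
Check D2: its anode-to-cathode voltage is 7.7 − 8.8 = -1.1 V < 0.7 V, so it is off. The assumption is consistent.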